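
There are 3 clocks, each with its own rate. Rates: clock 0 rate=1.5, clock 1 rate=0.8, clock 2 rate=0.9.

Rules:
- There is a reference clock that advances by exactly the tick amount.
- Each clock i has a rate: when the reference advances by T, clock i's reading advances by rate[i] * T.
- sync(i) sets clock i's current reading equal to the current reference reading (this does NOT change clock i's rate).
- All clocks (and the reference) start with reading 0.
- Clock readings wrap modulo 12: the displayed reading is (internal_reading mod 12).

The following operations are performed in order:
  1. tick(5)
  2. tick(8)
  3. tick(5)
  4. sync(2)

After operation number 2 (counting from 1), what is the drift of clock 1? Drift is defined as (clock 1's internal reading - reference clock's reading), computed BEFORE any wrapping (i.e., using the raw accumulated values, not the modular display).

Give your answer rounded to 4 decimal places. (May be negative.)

After op 1 tick(5): ref=5.0000 raw=[7.5000 4.0000 4.5000]
After op 2 tick(8): ref=13.0000 raw=[19.5000 10.4000 11.7000]
Drift of clock 1 after op 2: 10.4000 - 13.0000 = -2.6000

Answer: -2.6000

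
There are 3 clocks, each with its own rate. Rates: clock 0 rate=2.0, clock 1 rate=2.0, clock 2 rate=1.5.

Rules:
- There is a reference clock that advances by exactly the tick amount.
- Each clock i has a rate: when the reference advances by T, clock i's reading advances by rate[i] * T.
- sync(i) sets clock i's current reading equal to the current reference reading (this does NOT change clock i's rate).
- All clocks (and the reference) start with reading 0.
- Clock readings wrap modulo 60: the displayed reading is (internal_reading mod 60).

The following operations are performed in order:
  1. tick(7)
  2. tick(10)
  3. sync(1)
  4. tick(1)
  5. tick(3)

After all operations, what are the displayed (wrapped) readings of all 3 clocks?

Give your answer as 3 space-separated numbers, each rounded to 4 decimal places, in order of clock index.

Answer: 42.0000 25.0000 31.5000

Derivation:
After op 1 tick(7): ref=7.0000 raw=[14.0000 14.0000 10.5000]
After op 2 tick(10): ref=17.0000 raw=[34.0000 34.0000 25.5000]
After op 3 sync(1): ref=17.0000 raw=[34.0000 17.0000 25.5000]
After op 4 tick(1): ref=18.0000 raw=[36.0000 19.0000 27.0000]
After op 5 tick(3): ref=21.0000 raw=[42.0000 25.0000 31.5000]
Wrap final raw readings (mod 60): 42.0000 mod 60 = 42.0000; 25.0000 mod 60 = 25.0000; 31.5000 mod 60 = 31.5000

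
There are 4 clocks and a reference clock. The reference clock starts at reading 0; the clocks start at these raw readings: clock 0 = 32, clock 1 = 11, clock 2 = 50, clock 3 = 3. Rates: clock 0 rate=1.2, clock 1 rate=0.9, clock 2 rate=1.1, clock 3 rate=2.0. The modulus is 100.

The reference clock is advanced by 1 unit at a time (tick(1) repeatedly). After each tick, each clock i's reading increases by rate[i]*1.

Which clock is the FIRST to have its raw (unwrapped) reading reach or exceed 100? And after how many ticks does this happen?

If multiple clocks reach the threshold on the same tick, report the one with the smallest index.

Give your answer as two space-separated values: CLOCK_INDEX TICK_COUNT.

Answer: 2 46

Derivation:
clock 0: start=32, rate=1.2, needs 100-32 = 68; ticks = ceil(68/1.2) = ceil(56.6667) = 57; reading at tick 57 = 32 + 1.2*57 = 100.4000
clock 1: start=11, rate=0.9, needs 100-11 = 89; ticks = ceil(89/0.9) = ceil(98.8889) = 99; reading at tick 99 = 11 + 0.9*99 = 100.1000
clock 2: start=50, rate=1.1, needs 100-50 = 50; ticks = ceil(50/1.1) = ceil(45.4545) = 46; reading at tick 46 = 50 + 1.1*46 = 100.6000
clock 3: start=3, rate=2.0, needs 100-3 = 97; ticks = ceil(97/2.0) = ceil(48.5000) = 49; reading at tick 49 = 3 + 2.0*49 = 101.0000
Minimum tick count = 46; winners = [2]; smallest index = 2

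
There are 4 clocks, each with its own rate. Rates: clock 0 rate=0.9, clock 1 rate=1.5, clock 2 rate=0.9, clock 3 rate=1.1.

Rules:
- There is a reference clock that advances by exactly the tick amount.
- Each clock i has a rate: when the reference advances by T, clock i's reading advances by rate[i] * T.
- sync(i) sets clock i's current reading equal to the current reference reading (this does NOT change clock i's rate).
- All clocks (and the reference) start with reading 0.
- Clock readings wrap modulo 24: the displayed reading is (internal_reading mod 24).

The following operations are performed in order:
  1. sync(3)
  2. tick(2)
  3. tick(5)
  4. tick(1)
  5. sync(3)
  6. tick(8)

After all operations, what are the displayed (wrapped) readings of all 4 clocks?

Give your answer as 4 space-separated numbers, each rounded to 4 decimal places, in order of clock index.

Answer: 14.4000 0.0000 14.4000 16.8000

Derivation:
After op 1 sync(3): ref=0.0000 raw=[0.0000 0.0000 0.0000 0.0000]
After op 2 tick(2): ref=2.0000 raw=[1.8000 3.0000 1.8000 2.2000]
After op 3 tick(5): ref=7.0000 raw=[6.3000 10.5000 6.3000 7.7000]
After op 4 tick(1): ref=8.0000 raw=[7.2000 12.0000 7.2000 8.8000]
After op 5 sync(3): ref=8.0000 raw=[7.2000 12.0000 7.2000 8.0000]
After op 6 tick(8): ref=16.0000 raw=[14.4000 24.0000 14.4000 16.8000]
Wrap final raw readings (mod 24): 14.4000 mod 24 = 14.4000; 24.0000 mod 24 = 0.0000; 14.4000 mod 24 = 14.4000; 16.8000 mod 24 = 16.8000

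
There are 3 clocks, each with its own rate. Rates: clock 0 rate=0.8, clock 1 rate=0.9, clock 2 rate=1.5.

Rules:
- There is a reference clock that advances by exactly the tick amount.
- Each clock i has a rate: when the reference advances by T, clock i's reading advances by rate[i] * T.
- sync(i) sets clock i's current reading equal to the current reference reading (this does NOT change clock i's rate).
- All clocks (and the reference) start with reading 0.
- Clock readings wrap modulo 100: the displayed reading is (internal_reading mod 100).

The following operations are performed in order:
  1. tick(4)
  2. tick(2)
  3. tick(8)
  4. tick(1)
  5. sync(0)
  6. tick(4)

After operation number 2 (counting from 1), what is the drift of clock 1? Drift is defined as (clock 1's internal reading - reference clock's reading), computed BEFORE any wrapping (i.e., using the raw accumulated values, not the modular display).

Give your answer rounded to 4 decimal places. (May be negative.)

After op 1 tick(4): ref=4.0000 raw=[3.2000 3.6000 6.0000]
After op 2 tick(2): ref=6.0000 raw=[4.8000 5.4000 9.0000]
Drift of clock 1 after op 2: 5.4000 - 6.0000 = -0.6000

Answer: -0.6000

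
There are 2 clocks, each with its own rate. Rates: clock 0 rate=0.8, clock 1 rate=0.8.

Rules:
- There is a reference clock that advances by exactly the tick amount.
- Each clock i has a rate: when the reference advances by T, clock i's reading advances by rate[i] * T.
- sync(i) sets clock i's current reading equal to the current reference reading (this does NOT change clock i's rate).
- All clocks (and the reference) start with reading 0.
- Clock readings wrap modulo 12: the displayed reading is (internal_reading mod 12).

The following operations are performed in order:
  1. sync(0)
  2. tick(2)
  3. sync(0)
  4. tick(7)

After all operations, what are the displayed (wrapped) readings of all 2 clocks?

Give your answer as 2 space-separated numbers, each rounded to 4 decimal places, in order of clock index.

Answer: 7.6000 7.2000

Derivation:
After op 1 sync(0): ref=0.0000 raw=[0.0000 0.0000]
After op 2 tick(2): ref=2.0000 raw=[1.6000 1.6000]
After op 3 sync(0): ref=2.0000 raw=[2.0000 1.6000]
After op 4 tick(7): ref=9.0000 raw=[7.6000 7.2000]
Wrap final raw readings (mod 12): 7.6000 mod 12 = 7.6000; 7.2000 mod 12 = 7.2000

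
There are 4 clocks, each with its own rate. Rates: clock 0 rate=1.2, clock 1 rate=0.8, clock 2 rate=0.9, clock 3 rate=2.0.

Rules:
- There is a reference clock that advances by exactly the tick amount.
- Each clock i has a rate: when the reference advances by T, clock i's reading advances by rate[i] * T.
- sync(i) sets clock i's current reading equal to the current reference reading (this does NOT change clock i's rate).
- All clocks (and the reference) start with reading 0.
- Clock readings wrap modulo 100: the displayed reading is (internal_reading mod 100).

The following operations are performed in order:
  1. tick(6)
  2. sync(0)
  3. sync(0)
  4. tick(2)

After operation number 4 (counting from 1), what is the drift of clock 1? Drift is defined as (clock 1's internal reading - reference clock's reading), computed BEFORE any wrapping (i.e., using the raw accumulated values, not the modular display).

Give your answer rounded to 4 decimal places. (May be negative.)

Answer: -1.6000

Derivation:
After op 1 tick(6): ref=6.0000 raw=[7.2000 4.8000 5.4000 12.0000]
After op 2 sync(0): ref=6.0000 raw=[6.0000 4.8000 5.4000 12.0000]
After op 3 sync(0): ref=6.0000 raw=[6.0000 4.8000 5.4000 12.0000]
After op 4 tick(2): ref=8.0000 raw=[8.4000 6.4000 7.2000 16.0000]
Drift of clock 1 after op 4: 6.4000 - 8.0000 = -1.6000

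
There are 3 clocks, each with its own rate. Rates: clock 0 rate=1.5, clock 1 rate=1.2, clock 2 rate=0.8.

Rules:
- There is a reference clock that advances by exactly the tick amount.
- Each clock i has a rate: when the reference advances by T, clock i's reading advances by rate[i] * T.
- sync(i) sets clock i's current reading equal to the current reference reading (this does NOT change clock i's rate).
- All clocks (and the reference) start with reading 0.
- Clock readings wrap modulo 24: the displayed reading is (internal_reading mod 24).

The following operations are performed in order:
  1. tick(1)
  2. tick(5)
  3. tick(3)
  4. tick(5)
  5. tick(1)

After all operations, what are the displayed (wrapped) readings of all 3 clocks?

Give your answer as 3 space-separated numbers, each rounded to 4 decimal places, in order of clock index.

After op 1 tick(1): ref=1.0000 raw=[1.5000 1.2000 0.8000]
After op 2 tick(5): ref=6.0000 raw=[9.0000 7.2000 4.8000]
After op 3 tick(3): ref=9.0000 raw=[13.5000 10.8000 7.2000]
After op 4 tick(5): ref=14.0000 raw=[21.0000 16.8000 11.2000]
After op 5 tick(1): ref=15.0000 raw=[22.5000 18.0000 12.0000]
Wrap final raw readings (mod 24): 22.5000 mod 24 = 22.5000; 18.0000 mod 24 = 18.0000; 12.0000 mod 24 = 12.0000

Answer: 22.5000 18.0000 12.0000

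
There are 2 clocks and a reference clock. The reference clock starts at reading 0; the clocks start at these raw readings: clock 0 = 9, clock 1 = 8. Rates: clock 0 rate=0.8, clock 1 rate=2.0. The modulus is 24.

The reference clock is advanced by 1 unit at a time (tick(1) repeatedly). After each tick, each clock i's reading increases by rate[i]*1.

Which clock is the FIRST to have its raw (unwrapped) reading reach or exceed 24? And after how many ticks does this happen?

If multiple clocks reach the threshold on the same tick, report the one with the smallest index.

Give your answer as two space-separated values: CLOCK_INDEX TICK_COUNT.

clock 0: start=9, rate=0.8, needs 24-9 = 15; ticks = ceil(15/0.8) = ceil(18.7500) = 19; reading at tick 19 = 9 + 0.8*19 = 24.2000
clock 1: start=8, rate=2.0, needs 24-8 = 16; ticks = ceil(16/2.0) = ceil(8.0000) = 8; reading at tick 8 = 8 + 2.0*8 = 24.0000
Minimum tick count = 8; winners = [1]; smallest index = 1

Answer: 1 8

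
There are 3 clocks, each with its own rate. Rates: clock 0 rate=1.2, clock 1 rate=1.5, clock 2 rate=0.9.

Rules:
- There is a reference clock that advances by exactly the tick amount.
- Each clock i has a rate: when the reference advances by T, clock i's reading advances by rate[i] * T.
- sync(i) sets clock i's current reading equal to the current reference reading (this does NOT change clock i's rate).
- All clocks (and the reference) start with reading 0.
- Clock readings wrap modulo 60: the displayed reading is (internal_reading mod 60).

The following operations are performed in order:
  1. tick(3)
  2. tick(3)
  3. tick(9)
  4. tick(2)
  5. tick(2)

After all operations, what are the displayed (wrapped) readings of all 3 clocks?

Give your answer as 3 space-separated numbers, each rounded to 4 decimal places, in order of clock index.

After op 1 tick(3): ref=3.0000 raw=[3.6000 4.5000 2.7000]
After op 2 tick(3): ref=6.0000 raw=[7.2000 9.0000 5.4000]
After op 3 tick(9): ref=15.0000 raw=[18.0000 22.5000 13.5000]
After op 4 tick(2): ref=17.0000 raw=[20.4000 25.5000 15.3000]
After op 5 tick(2): ref=19.0000 raw=[22.8000 28.5000 17.1000]
Wrap final raw readings (mod 60): 22.8000 mod 60 = 22.8000; 28.5000 mod 60 = 28.5000; 17.1000 mod 60 = 17.1000

Answer: 22.8000 28.5000 17.1000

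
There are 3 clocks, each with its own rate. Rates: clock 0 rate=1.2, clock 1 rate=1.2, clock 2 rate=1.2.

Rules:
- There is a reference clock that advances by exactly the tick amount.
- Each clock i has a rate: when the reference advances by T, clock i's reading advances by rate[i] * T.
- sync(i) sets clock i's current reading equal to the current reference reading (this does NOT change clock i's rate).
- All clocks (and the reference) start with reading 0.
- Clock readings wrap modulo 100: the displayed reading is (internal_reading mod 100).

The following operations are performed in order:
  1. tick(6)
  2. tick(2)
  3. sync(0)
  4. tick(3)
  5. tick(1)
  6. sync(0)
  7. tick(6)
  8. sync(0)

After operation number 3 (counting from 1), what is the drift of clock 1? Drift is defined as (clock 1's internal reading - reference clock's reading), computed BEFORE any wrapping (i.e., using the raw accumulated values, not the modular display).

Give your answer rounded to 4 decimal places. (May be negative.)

Answer: 1.6000

Derivation:
After op 1 tick(6): ref=6.0000 raw=[7.2000 7.2000 7.2000]
After op 2 tick(2): ref=8.0000 raw=[9.6000 9.6000 9.6000]
After op 3 sync(0): ref=8.0000 raw=[8.0000 9.6000 9.6000]
Drift of clock 1 after op 3: 9.6000 - 8.0000 = 1.6000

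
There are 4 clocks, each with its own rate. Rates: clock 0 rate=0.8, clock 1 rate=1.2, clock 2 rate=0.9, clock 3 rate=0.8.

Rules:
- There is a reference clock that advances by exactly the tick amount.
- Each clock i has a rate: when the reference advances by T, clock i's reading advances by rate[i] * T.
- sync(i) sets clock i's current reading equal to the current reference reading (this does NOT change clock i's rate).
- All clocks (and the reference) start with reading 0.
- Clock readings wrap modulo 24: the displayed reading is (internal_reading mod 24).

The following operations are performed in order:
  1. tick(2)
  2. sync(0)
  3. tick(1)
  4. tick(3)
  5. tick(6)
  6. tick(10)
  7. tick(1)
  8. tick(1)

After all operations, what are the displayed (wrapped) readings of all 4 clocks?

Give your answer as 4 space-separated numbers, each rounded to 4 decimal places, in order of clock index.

After op 1 tick(2): ref=2.0000 raw=[1.6000 2.4000 1.8000 1.6000]
After op 2 sync(0): ref=2.0000 raw=[2.0000 2.4000 1.8000 1.6000]
After op 3 tick(1): ref=3.0000 raw=[2.8000 3.6000 2.7000 2.4000]
After op 4 tick(3): ref=6.0000 raw=[5.2000 7.2000 5.4000 4.8000]
After op 5 tick(6): ref=12.0000 raw=[10.0000 14.4000 10.8000 9.6000]
After op 6 tick(10): ref=22.0000 raw=[18.0000 26.4000 19.8000 17.6000]
After op 7 tick(1): ref=23.0000 raw=[18.8000 27.6000 20.7000 18.4000]
After op 8 tick(1): ref=24.0000 raw=[19.6000 28.8000 21.6000 19.2000]
Wrap final raw readings (mod 24): 19.6000 mod 24 = 19.6000; 28.8000 mod 24 = 4.8000; 21.6000 mod 24 = 21.6000; 19.2000 mod 24 = 19.2000

Answer: 19.6000 4.8000 21.6000 19.2000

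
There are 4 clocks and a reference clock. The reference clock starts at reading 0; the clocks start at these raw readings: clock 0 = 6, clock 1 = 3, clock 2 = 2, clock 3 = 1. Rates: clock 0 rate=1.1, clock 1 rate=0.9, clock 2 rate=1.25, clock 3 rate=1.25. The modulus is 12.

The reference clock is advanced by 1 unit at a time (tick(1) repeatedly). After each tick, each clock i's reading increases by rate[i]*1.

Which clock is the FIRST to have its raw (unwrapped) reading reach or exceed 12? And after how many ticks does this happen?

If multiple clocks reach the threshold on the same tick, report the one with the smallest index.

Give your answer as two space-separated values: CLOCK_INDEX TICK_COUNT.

Answer: 0 6

Derivation:
clock 0: start=6, rate=1.1, needs 12-6 = 6; ticks = ceil(6/1.1) = ceil(5.4545) = 6; reading at tick 6 = 6 + 1.1*6 = 12.6000
clock 1: start=3, rate=0.9, needs 12-3 = 9; ticks = ceil(9/0.9) = ceil(10.0000) = 10; reading at tick 10 = 3 + 0.9*10 = 12.0000
clock 2: start=2, rate=1.25, needs 12-2 = 10; ticks = ceil(10/1.25) = ceil(8.0000) = 8; reading at tick 8 = 2 + 1.25*8 = 12.0000
clock 3: start=1, rate=1.25, needs 12-1 = 11; ticks = ceil(11/1.25) = ceil(8.8000) = 9; reading at tick 9 = 1 + 1.25*9 = 12.2500
Minimum tick count = 6; winners = [0]; smallest index = 0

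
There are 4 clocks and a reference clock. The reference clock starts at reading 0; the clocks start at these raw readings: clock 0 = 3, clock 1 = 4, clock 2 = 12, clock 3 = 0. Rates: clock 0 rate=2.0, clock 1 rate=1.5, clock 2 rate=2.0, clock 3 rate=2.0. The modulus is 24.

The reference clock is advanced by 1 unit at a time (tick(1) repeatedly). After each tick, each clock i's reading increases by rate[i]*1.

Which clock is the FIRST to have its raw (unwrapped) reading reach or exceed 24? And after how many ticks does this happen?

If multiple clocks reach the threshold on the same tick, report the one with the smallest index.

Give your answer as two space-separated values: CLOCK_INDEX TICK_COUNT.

Answer: 2 6

Derivation:
clock 0: start=3, rate=2.0, needs 24-3 = 21; ticks = ceil(21/2.0) = ceil(10.5000) = 11; reading at tick 11 = 3 + 2.0*11 = 25.0000
clock 1: start=4, rate=1.5, needs 24-4 = 20; ticks = ceil(20/1.5) = ceil(13.3333) = 14; reading at tick 14 = 4 + 1.5*14 = 25.0000
clock 2: start=12, rate=2.0, needs 24-12 = 12; ticks = ceil(12/2.0) = ceil(6.0000) = 6; reading at tick 6 = 12 + 2.0*6 = 24.0000
clock 3: start=0, rate=2.0, needs 24-0 = 24; ticks = ceil(24/2.0) = ceil(12.0000) = 12; reading at tick 12 = 0 + 2.0*12 = 24.0000
Minimum tick count = 6; winners = [2]; smallest index = 2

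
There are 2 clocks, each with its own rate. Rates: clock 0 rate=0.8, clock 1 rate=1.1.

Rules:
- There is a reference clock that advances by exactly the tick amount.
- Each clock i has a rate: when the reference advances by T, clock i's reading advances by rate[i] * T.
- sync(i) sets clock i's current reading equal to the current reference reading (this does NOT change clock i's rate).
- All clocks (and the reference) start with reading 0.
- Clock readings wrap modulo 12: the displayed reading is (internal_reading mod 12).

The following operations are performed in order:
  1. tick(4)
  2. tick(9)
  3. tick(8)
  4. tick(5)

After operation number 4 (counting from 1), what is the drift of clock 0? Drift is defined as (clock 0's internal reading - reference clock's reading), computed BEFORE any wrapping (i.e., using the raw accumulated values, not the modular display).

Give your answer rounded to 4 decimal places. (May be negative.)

Answer: -5.2000

Derivation:
After op 1 tick(4): ref=4.0000 raw=[3.2000 4.4000]
After op 2 tick(9): ref=13.0000 raw=[10.4000 14.3000]
After op 3 tick(8): ref=21.0000 raw=[16.8000 23.1000]
After op 4 tick(5): ref=26.0000 raw=[20.8000 28.6000]
Drift of clock 0 after op 4: 20.8000 - 26.0000 = -5.2000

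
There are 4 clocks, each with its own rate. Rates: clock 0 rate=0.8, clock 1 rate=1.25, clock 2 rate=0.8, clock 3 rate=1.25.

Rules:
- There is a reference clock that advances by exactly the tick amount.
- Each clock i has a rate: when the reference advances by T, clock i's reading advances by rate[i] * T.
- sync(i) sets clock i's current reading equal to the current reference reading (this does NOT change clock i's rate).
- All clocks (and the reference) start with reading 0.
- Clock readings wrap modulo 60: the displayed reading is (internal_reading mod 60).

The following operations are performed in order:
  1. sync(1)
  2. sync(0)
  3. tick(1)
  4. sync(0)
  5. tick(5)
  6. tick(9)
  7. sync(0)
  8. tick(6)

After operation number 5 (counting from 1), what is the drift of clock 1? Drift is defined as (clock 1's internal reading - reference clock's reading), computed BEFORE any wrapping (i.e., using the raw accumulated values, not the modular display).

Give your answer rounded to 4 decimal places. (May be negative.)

After op 1 sync(1): ref=0.0000 raw=[0.0000 0.0000 0.0000 0.0000]
After op 2 sync(0): ref=0.0000 raw=[0.0000 0.0000 0.0000 0.0000]
After op 3 tick(1): ref=1.0000 raw=[0.8000 1.2500 0.8000 1.2500]
After op 4 sync(0): ref=1.0000 raw=[1.0000 1.2500 0.8000 1.2500]
After op 5 tick(5): ref=6.0000 raw=[5.0000 7.5000 4.8000 7.5000]
Drift of clock 1 after op 5: 7.5000 - 6.0000 = 1.5000

Answer: 1.5000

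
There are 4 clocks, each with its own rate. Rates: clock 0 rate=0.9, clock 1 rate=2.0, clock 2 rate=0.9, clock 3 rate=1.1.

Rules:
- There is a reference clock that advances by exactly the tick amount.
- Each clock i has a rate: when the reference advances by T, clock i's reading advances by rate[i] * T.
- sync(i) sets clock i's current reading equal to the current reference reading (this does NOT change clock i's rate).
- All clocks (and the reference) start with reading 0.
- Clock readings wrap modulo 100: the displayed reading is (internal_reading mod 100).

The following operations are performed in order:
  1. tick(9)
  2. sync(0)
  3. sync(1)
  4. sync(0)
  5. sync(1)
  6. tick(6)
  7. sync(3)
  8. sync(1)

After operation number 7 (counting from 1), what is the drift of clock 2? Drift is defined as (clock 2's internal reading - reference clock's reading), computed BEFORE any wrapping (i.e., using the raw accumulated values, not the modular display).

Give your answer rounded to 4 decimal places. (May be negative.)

After op 1 tick(9): ref=9.0000 raw=[8.1000 18.0000 8.1000 9.9000]
After op 2 sync(0): ref=9.0000 raw=[9.0000 18.0000 8.1000 9.9000]
After op 3 sync(1): ref=9.0000 raw=[9.0000 9.0000 8.1000 9.9000]
After op 4 sync(0): ref=9.0000 raw=[9.0000 9.0000 8.1000 9.9000]
After op 5 sync(1): ref=9.0000 raw=[9.0000 9.0000 8.1000 9.9000]
After op 6 tick(6): ref=15.0000 raw=[14.4000 21.0000 13.5000 16.5000]
After op 7 sync(3): ref=15.0000 raw=[14.4000 21.0000 13.5000 15.0000]
Drift of clock 2 after op 7: 13.5000 - 15.0000 = -1.5000

Answer: -1.5000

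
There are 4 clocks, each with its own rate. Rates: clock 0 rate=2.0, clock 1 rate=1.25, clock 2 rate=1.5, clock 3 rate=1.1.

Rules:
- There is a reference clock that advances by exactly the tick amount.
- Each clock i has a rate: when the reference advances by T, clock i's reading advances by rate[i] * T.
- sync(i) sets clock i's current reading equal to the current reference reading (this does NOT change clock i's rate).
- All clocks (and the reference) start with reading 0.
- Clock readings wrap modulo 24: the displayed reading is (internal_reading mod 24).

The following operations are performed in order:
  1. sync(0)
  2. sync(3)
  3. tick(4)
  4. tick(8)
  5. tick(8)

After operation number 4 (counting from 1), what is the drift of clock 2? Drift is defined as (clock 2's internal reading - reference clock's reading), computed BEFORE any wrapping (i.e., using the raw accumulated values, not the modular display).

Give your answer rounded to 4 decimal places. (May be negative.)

After op 1 sync(0): ref=0.0000 raw=[0.0000 0.0000 0.0000 0.0000]
After op 2 sync(3): ref=0.0000 raw=[0.0000 0.0000 0.0000 0.0000]
After op 3 tick(4): ref=4.0000 raw=[8.0000 5.0000 6.0000 4.4000]
After op 4 tick(8): ref=12.0000 raw=[24.0000 15.0000 18.0000 13.2000]
Drift of clock 2 after op 4: 18.0000 - 12.0000 = 6.0000

Answer: 6.0000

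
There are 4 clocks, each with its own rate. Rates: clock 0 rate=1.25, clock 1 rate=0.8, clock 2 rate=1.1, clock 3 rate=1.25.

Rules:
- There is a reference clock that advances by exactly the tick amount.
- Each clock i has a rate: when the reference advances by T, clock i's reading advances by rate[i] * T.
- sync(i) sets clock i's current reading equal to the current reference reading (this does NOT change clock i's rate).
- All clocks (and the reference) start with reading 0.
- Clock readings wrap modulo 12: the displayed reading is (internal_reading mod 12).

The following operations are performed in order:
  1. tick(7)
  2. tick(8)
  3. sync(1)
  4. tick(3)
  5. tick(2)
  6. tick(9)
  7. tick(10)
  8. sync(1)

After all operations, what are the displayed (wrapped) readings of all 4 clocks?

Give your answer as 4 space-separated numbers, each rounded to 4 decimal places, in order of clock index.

Answer: 0.7500 3.0000 6.9000 0.7500

Derivation:
After op 1 tick(7): ref=7.0000 raw=[8.7500 5.6000 7.7000 8.7500]
After op 2 tick(8): ref=15.0000 raw=[18.7500 12.0000 16.5000 18.7500]
After op 3 sync(1): ref=15.0000 raw=[18.7500 15.0000 16.5000 18.7500]
After op 4 tick(3): ref=18.0000 raw=[22.5000 17.4000 19.8000 22.5000]
After op 5 tick(2): ref=20.0000 raw=[25.0000 19.0000 22.0000 25.0000]
After op 6 tick(9): ref=29.0000 raw=[36.2500 26.2000 31.9000 36.2500]
After op 7 tick(10): ref=39.0000 raw=[48.7500 34.2000 42.9000 48.7500]
After op 8 sync(1): ref=39.0000 raw=[48.7500 39.0000 42.9000 48.7500]
Wrap final raw readings (mod 12): 48.7500 mod 12 = 0.7500; 39.0000 mod 12 = 3.0000; 42.9000 mod 12 = 6.9000; 48.7500 mod 12 = 0.7500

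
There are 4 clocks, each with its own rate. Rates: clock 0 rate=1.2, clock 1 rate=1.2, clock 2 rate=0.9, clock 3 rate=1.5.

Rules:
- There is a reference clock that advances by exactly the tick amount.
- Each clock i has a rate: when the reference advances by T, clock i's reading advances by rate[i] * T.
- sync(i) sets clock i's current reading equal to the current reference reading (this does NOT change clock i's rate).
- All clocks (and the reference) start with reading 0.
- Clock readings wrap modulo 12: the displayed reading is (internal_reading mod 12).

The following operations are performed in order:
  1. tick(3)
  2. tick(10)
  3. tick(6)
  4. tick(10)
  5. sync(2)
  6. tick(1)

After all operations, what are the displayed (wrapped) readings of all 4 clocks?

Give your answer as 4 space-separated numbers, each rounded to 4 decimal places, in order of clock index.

Answer: 0.0000 0.0000 5.9000 9.0000

Derivation:
After op 1 tick(3): ref=3.0000 raw=[3.6000 3.6000 2.7000 4.5000]
After op 2 tick(10): ref=13.0000 raw=[15.6000 15.6000 11.7000 19.5000]
After op 3 tick(6): ref=19.0000 raw=[22.8000 22.8000 17.1000 28.5000]
After op 4 tick(10): ref=29.0000 raw=[34.8000 34.8000 26.1000 43.5000]
After op 5 sync(2): ref=29.0000 raw=[34.8000 34.8000 29.0000 43.5000]
After op 6 tick(1): ref=30.0000 raw=[36.0000 36.0000 29.9000 45.0000]
Wrap final raw readings (mod 12): 36.0000 mod 12 = 0.0000; 36.0000 mod 12 = 0.0000; 29.9000 mod 12 = 5.9000; 45.0000 mod 12 = 9.0000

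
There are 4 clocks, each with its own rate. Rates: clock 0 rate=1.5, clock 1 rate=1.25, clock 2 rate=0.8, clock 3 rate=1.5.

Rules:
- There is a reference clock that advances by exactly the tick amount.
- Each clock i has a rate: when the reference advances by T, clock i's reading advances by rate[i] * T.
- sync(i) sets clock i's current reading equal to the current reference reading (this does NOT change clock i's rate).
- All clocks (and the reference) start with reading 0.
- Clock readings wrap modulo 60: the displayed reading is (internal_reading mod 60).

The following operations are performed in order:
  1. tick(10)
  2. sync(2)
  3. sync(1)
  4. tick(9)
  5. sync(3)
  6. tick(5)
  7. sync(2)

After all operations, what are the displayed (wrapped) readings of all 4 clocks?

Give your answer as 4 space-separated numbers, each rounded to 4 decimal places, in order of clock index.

After op 1 tick(10): ref=10.0000 raw=[15.0000 12.5000 8.0000 15.0000]
After op 2 sync(2): ref=10.0000 raw=[15.0000 12.5000 10.0000 15.0000]
After op 3 sync(1): ref=10.0000 raw=[15.0000 10.0000 10.0000 15.0000]
After op 4 tick(9): ref=19.0000 raw=[28.5000 21.2500 17.2000 28.5000]
After op 5 sync(3): ref=19.0000 raw=[28.5000 21.2500 17.2000 19.0000]
After op 6 tick(5): ref=24.0000 raw=[36.0000 27.5000 21.2000 26.5000]
After op 7 sync(2): ref=24.0000 raw=[36.0000 27.5000 24.0000 26.5000]
Wrap final raw readings (mod 60): 36.0000 mod 60 = 36.0000; 27.5000 mod 60 = 27.5000; 24.0000 mod 60 = 24.0000; 26.5000 mod 60 = 26.5000

Answer: 36.0000 27.5000 24.0000 26.5000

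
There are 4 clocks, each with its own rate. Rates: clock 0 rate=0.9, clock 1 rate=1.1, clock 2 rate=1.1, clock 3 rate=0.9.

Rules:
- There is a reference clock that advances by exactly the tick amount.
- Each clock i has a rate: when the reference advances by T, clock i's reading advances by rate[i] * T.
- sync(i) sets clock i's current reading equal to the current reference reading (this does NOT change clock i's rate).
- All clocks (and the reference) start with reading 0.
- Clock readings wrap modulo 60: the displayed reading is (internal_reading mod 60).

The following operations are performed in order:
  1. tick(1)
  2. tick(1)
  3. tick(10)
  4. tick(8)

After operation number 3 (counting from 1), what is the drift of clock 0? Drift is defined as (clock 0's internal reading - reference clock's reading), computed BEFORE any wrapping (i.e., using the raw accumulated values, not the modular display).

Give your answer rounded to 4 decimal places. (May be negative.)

Answer: -1.2000

Derivation:
After op 1 tick(1): ref=1.0000 raw=[0.9000 1.1000 1.1000 0.9000]
After op 2 tick(1): ref=2.0000 raw=[1.8000 2.2000 2.2000 1.8000]
After op 3 tick(10): ref=12.0000 raw=[10.8000 13.2000 13.2000 10.8000]
Drift of clock 0 after op 3: 10.8000 - 12.0000 = -1.2000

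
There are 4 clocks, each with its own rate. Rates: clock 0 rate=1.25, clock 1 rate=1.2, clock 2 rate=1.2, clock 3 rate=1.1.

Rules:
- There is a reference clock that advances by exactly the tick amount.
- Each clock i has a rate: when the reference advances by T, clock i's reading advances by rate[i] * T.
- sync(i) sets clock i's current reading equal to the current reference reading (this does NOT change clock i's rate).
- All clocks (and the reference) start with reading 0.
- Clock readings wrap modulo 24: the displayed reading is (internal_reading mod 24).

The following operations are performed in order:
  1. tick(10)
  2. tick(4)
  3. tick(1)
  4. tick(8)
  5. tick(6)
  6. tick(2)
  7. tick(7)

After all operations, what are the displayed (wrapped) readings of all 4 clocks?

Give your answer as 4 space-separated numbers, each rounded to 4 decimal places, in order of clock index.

Answer: 23.5000 21.6000 21.6000 17.8000

Derivation:
After op 1 tick(10): ref=10.0000 raw=[12.5000 12.0000 12.0000 11.0000]
After op 2 tick(4): ref=14.0000 raw=[17.5000 16.8000 16.8000 15.4000]
After op 3 tick(1): ref=15.0000 raw=[18.7500 18.0000 18.0000 16.5000]
After op 4 tick(8): ref=23.0000 raw=[28.7500 27.6000 27.6000 25.3000]
After op 5 tick(6): ref=29.0000 raw=[36.2500 34.8000 34.8000 31.9000]
After op 6 tick(2): ref=31.0000 raw=[38.7500 37.2000 37.2000 34.1000]
After op 7 tick(7): ref=38.0000 raw=[47.5000 45.6000 45.6000 41.8000]
Wrap final raw readings (mod 24): 47.5000 mod 24 = 23.5000; 45.6000 mod 24 = 21.6000; 45.6000 mod 24 = 21.6000; 41.8000 mod 24 = 17.8000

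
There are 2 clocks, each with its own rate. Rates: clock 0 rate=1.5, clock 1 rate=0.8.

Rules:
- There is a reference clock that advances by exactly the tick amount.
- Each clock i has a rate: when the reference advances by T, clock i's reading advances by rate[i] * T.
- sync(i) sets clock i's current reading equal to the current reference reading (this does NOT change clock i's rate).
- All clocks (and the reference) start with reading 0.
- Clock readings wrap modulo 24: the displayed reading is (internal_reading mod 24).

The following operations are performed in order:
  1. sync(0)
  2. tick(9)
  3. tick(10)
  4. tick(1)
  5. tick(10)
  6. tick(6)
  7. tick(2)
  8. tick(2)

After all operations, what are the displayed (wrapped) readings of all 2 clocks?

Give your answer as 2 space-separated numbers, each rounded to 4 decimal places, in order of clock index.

Answer: 12.0000 8.0000

Derivation:
After op 1 sync(0): ref=0.0000 raw=[0.0000 0.0000]
After op 2 tick(9): ref=9.0000 raw=[13.5000 7.2000]
After op 3 tick(10): ref=19.0000 raw=[28.5000 15.2000]
After op 4 tick(1): ref=20.0000 raw=[30.0000 16.0000]
After op 5 tick(10): ref=30.0000 raw=[45.0000 24.0000]
After op 6 tick(6): ref=36.0000 raw=[54.0000 28.8000]
After op 7 tick(2): ref=38.0000 raw=[57.0000 30.4000]
After op 8 tick(2): ref=40.0000 raw=[60.0000 32.0000]
Wrap final raw readings (mod 24): 60.0000 mod 24 = 12.0000; 32.0000 mod 24 = 8.0000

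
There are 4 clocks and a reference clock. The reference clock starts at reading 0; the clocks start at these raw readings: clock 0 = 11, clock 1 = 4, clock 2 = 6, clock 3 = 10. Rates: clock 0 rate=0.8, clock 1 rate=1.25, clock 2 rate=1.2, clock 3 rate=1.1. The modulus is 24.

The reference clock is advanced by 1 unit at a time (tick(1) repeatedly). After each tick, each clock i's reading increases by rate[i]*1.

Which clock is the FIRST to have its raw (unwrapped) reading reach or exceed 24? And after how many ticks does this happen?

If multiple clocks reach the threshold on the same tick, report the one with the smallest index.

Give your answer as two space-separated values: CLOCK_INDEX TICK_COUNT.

Answer: 3 13

Derivation:
clock 0: start=11, rate=0.8, needs 24-11 = 13; ticks = ceil(13/0.8) = ceil(16.2500) = 17; reading at tick 17 = 11 + 0.8*17 = 24.6000
clock 1: start=4, rate=1.25, needs 24-4 = 20; ticks = ceil(20/1.25) = ceil(16.0000) = 16; reading at tick 16 = 4 + 1.25*16 = 24.0000
clock 2: start=6, rate=1.2, needs 24-6 = 18; ticks = ceil(18/1.2) = ceil(15.0000) = 15; reading at tick 15 = 6 + 1.2*15 = 24.0000
clock 3: start=10, rate=1.1, needs 24-10 = 14; ticks = ceil(14/1.1) = ceil(12.7273) = 13; reading at tick 13 = 10 + 1.1*13 = 24.3000
Minimum tick count = 13; winners = [3]; smallest index = 3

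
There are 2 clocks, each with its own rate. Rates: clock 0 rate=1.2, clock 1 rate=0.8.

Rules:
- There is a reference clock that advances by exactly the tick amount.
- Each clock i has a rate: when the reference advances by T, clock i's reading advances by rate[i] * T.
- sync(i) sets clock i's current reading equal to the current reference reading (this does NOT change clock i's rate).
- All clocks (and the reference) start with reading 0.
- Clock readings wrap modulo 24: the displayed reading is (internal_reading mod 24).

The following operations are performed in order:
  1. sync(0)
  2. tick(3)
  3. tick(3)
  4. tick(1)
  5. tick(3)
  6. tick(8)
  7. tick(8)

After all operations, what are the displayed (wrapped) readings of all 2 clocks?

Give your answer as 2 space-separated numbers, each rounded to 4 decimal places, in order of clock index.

After op 1 sync(0): ref=0.0000 raw=[0.0000 0.0000]
After op 2 tick(3): ref=3.0000 raw=[3.6000 2.4000]
After op 3 tick(3): ref=6.0000 raw=[7.2000 4.8000]
After op 4 tick(1): ref=7.0000 raw=[8.4000 5.6000]
After op 5 tick(3): ref=10.0000 raw=[12.0000 8.0000]
After op 6 tick(8): ref=18.0000 raw=[21.6000 14.4000]
After op 7 tick(8): ref=26.0000 raw=[31.2000 20.8000]
Wrap final raw readings (mod 24): 31.2000 mod 24 = 7.2000; 20.8000 mod 24 = 20.8000

Answer: 7.2000 20.8000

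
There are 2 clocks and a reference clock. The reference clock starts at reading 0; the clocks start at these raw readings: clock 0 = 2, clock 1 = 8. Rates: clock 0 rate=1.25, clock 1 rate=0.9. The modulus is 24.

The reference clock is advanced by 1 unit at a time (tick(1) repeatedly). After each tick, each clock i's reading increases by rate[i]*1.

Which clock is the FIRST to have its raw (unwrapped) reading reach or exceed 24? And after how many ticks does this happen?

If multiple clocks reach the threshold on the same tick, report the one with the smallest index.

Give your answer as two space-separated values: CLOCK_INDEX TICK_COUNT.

Answer: 0 18

Derivation:
clock 0: start=2, rate=1.25, needs 24-2 = 22; ticks = ceil(22/1.25) = ceil(17.6000) = 18; reading at tick 18 = 2 + 1.25*18 = 24.5000
clock 1: start=8, rate=0.9, needs 24-8 = 16; ticks = ceil(16/0.9) = ceil(17.7778) = 18; reading at tick 18 = 8 + 0.9*18 = 24.2000
Minimum tick count = 18; winners = [0, 1]; smallest index = 0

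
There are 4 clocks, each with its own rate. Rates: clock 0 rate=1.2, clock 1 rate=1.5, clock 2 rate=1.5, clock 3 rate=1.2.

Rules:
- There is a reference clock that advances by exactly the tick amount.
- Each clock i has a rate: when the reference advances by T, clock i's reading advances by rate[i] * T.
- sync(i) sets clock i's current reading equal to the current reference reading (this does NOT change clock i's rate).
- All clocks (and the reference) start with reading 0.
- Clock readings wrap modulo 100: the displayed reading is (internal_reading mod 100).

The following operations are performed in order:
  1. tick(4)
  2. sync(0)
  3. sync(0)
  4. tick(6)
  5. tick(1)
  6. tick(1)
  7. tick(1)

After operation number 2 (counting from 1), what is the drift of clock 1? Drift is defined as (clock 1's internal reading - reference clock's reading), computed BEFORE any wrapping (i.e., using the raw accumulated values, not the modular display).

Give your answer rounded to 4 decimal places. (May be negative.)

After op 1 tick(4): ref=4.0000 raw=[4.8000 6.0000 6.0000 4.8000]
After op 2 sync(0): ref=4.0000 raw=[4.0000 6.0000 6.0000 4.8000]
Drift of clock 1 after op 2: 6.0000 - 4.0000 = 2.0000

Answer: 2.0000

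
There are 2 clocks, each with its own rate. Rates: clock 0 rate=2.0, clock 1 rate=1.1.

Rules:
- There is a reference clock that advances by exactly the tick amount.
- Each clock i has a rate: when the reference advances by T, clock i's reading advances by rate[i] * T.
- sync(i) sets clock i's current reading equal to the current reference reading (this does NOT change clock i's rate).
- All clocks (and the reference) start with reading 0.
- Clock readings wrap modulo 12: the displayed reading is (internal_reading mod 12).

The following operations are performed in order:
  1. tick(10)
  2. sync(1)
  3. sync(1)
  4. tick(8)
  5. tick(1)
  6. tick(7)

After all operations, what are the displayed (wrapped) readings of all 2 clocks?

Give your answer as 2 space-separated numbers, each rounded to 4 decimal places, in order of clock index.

Answer: 4.0000 3.6000

Derivation:
After op 1 tick(10): ref=10.0000 raw=[20.0000 11.0000]
After op 2 sync(1): ref=10.0000 raw=[20.0000 10.0000]
After op 3 sync(1): ref=10.0000 raw=[20.0000 10.0000]
After op 4 tick(8): ref=18.0000 raw=[36.0000 18.8000]
After op 5 tick(1): ref=19.0000 raw=[38.0000 19.9000]
After op 6 tick(7): ref=26.0000 raw=[52.0000 27.6000]
Wrap final raw readings (mod 12): 52.0000 mod 12 = 4.0000; 27.6000 mod 12 = 3.6000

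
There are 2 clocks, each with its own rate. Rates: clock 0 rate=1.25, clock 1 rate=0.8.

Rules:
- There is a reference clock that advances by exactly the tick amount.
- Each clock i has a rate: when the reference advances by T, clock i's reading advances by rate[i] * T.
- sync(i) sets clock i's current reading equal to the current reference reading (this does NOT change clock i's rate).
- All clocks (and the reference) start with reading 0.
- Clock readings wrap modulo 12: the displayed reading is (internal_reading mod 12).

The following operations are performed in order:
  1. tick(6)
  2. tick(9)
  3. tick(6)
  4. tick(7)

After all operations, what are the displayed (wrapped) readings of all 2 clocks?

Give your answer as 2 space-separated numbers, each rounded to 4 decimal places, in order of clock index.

After op 1 tick(6): ref=6.0000 raw=[7.5000 4.8000]
After op 2 tick(9): ref=15.0000 raw=[18.7500 12.0000]
After op 3 tick(6): ref=21.0000 raw=[26.2500 16.8000]
After op 4 tick(7): ref=28.0000 raw=[35.0000 22.4000]
Wrap final raw readings (mod 12): 35.0000 mod 12 = 11.0000; 22.4000 mod 12 = 10.4000

Answer: 11.0000 10.4000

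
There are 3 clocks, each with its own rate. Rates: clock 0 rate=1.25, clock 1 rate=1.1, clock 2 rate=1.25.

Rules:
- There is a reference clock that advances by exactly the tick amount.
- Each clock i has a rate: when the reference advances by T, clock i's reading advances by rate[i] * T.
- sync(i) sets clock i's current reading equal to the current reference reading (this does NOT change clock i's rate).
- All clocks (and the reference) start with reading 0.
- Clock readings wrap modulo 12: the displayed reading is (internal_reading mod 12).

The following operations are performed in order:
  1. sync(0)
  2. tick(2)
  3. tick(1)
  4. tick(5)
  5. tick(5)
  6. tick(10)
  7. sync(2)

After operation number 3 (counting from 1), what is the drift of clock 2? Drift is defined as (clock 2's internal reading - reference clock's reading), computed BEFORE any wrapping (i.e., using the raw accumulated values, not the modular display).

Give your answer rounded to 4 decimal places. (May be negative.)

Answer: 0.7500

Derivation:
After op 1 sync(0): ref=0.0000 raw=[0.0000 0.0000 0.0000]
After op 2 tick(2): ref=2.0000 raw=[2.5000 2.2000 2.5000]
After op 3 tick(1): ref=3.0000 raw=[3.7500 3.3000 3.7500]
Drift of clock 2 after op 3: 3.7500 - 3.0000 = 0.7500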